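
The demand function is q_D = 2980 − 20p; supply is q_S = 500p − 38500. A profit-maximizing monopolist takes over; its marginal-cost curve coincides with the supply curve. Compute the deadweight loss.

11977.64

In inverse form: demand p = 149 − 0.05q, supply p = 77 + 0.002q.
Competitive equilibrium: 149 − 0.05q = 77 + 0.002q → q* = 1384.6154, p* = 79.7692.
Marginal revenue: MR = 149 − 0.1q. Set MR = MC: 149 − 0.1q = 77 + 0.002q → q_m = 705.8824.
Price p_m = 149 − 0.05·705.8824 = 113.7059; MC(q_m) = 77 + 0.002·705.8824 = 78.4118.
Competitive q* = 1384.6154, so Δq = 678.733; wedge = 113.7059 − 78.4118 = 35.2941.
DWL = ½ × 678.733 × 35.2941 = 11977.64.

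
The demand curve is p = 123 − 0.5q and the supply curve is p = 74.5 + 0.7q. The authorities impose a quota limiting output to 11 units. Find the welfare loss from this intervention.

519.20

Competitive equilibrium: 123 − 0.5q = 74.5 + 0.7q → q* = 40.4167, p* = 102.7917.
At q = 11: demand price = 123 − 0.5·11 = 117.5; supply price = 74.5 + 0.7·11 = 82.2.
Δq = 40.4167 − 11 = 29.4167; wedge = 117.5 − 82.2 = 35.3.
Deadweight loss = ½ × 29.4167 × 35.3 = 519.20.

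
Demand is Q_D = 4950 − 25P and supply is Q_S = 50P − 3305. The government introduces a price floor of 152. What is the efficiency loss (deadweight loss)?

32970.08

In inverse form: demand P = 198 − 0.04Q, supply P = 66.1 + 0.02Q.
Competitive equilibrium: 198 − 0.04Q = 66.1 + 0.02Q → Q* = 2198.3333, P* = 110.0667.
At the floor P = 152, quantity demanded = (198 − 152)/0.04 = 1150.
Sellers' marginal cost at Q' = 1150: 66.1 + 0.02·1150 = 89.1.
ΔQ = 2198.3333 − 1150 = 1048.3333; wedge = 152 − 89.1 = 62.9.
The triangle = ½ × 1048.3333 × 62.9 = 32970.08.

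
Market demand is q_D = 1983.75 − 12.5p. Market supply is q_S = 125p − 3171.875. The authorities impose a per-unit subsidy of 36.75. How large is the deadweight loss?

In inverse form: demand p = 158.7 − 0.08q, supply p = 25.375 + 0.008q.
Competitive equilibrium: 158.7 − 0.08q = 25.375 + 0.008q → q* = 1515.0568, p* = 37.4955.
The subsidy lowers effective supply by 36.75: p = 0.008q − 11.375.
New quantity: 158.7 − 0.08q = 0.008q − 11.375 → q' = 1932.6705.
Overproduction Δq = 1932.6705 − 1515.0568 = 417.6137; wedge = subsidy = 36.75.
Deadweight loss = ½ × 417.6137 × 36.75 = 7673.65.

7673.65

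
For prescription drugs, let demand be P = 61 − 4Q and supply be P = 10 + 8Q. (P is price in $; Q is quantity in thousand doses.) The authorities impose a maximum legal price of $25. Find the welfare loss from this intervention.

Competitive equilibrium: 61 − 4Q = 10 + 8Q → Q* = 4.25, P* = 44.
At the ceiling P = 25, quantity supplied = (25 − 10)/8 = 1.875.
Willingness to pay at Q' = 1.875: 61 − 4·1.875 = 53.5.
ΔQ = 4.25 − 1.875 = 2.375; wedge = 53.5 − 25 = 28.5.
DWL = ½ × 2.375 × 28.5 = $33.84 thousand.

$33.84 thousand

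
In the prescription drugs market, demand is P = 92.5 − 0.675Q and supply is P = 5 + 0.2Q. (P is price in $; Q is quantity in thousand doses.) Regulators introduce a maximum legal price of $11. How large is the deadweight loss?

$2143.75 thousand

Competitive equilibrium: 92.5 − 0.675Q = 5 + 0.2Q → Q* = 100, P* = 25.
At the ceiling P = 11, quantity supplied = (11 − 5)/0.2 = 30.
Willingness to pay at Q' = 30: 92.5 − 0.675·30 = 72.25.
ΔQ = 100 − 30 = 70; wedge = 72.25 − 11 = 61.25.
Welfare loss = ½ × 70 × 61.25 = $2143.75 thousand.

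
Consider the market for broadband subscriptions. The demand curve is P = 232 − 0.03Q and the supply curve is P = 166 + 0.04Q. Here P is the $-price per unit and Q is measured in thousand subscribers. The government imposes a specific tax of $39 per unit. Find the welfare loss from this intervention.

$10864.29 thousand

Competitive equilibrium: 232 − 0.03Q = 166 + 0.04Q → Q* = 942.85714, P* = 203.71429.
With the tax, the buyer price exceeds the seller price by 39: (232 − 0.03Q) − (166 + 0.04Q) = 39 → Q' = 385.71429.
ΔQ = 942.85714 − 385.71429 = 557.14285; the wedge equals the tax, 39.
The triangle = ½ × 557.14285 × 39 = $10864.29 thousand.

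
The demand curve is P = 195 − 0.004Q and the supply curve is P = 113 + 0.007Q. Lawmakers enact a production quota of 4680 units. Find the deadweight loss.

Competitive equilibrium: 195 − 0.004Q = 113 + 0.007Q → Q* = 7454.5455, P* = 165.1818.
At Q = 4680: demand price = 195 − 0.004·4680 = 176.28; supply price = 113 + 0.007·4680 = 145.76.
ΔQ = 7454.5455 − 4680 = 2774.5455; wedge = 176.28 − 145.76 = 30.52.
The triangle = ½ × 2774.5455 × 30.52 = 42339.56.

42339.56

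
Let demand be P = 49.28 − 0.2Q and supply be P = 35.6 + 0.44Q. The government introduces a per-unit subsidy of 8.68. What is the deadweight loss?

58.86

Competitive equilibrium: 49.28 − 0.2Q = 35.6 + 0.44Q → Q* = 21.375, P* = 45.005.
The subsidy lowers effective supply by 8.68: P = 26.92 + 0.44Q.
New quantity: 49.28 − 0.2Q = 26.92 + 0.44Q → Q' = 34.9375.
Overproduction ΔQ = 34.9375 − 21.375 = 13.5625; wedge = subsidy = 8.68.
The triangle = ½ × 13.5625 × 8.68 = 58.86.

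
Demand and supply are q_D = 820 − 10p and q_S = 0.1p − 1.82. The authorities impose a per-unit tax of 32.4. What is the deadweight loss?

In inverse form: demand p = 82 − 0.1q, supply p = 18.2 + 10q.
Competitive equilibrium: 82 − 0.1q = 18.2 + 10q → q* = 6.3168, p* = 81.3683.
With the tax, the buyer price exceeds the seller price by 32.4: (82 − 0.1q) − (18.2 + 10q) = 32.4 → q' = 3.1089.
Δq = 6.3168 − 3.1089 = 3.2079; the wedge equals the tax, 32.4.
The triangle = ½ × 3.2079 × 32.4 = 51.97.

51.97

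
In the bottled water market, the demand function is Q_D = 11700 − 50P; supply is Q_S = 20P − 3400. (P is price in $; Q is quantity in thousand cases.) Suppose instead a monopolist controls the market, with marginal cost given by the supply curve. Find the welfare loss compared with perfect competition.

$1444.80 thousand

In inverse form: demand P = 234 − 0.02Q, supply P = 170 + 0.05Q.
Competitive equilibrium: 234 − 0.02Q = 170 + 0.05Q → Q* = 914.28571, P* = 215.71429.
Marginal revenue: MR = 234 − 0.04Q. Set MR = MC: 234 − 0.04Q = 170 + 0.05Q → Q_m = 711.11111.
Price P_m = 234 − 0.02·711.11111 = 219.77778; MC(Q_m) = 170 + 0.05·711.11111 = 205.55556.
Competitive Q* = 914.28571, so ΔQ = 203.1746; wedge = 219.77778 − 205.55556 = 14.22222.
DWL = ½ × 203.1746 × 14.22222 = $1444.80 thousand.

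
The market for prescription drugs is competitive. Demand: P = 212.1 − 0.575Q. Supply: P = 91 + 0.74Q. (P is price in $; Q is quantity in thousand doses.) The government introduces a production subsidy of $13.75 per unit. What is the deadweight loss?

$71.89 thousand

Competitive equilibrium: 212.1 − 0.575Q = 91 + 0.74Q → Q* = 92.0913, P* = 159.1475.
The subsidy lowers effective supply by 13.75: P = 77.25 + 0.74Q.
New quantity: 212.1 − 0.575Q = 77.25 + 0.74Q → Q' = 102.5475.
Overproduction ΔQ = 102.5475 − 92.0913 = 10.4562; wedge = subsidy = 13.75.
The triangle = ½ × 10.4562 × 13.75 = $71.89 thousand.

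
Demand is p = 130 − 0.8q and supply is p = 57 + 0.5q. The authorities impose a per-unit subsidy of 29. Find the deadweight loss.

323.46

Competitive equilibrium: 130 − 0.8q = 57 + 0.5q → q* = 56.1538, p* = 85.0769.
The subsidy lowers effective supply by 29: p = 28 + 0.5q.
New quantity: 130 − 0.8q = 28 + 0.5q → q' = 78.4615.
Overproduction Δq = 78.4615 − 56.1538 = 22.3077; wedge = subsidy = 29.
DWL = ½ × 22.3077 × 29 = 323.46.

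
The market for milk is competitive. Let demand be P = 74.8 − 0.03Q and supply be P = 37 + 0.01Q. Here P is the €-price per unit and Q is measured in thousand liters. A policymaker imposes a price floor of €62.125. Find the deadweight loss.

Competitive equilibrium: 74.8 − 0.03Q = 37 + 0.01Q → Q* = 945, P* = 46.45.
At the floor P = 62.125, quantity demanded = (74.8 − 62.125)/0.03 = 422.5.
Sellers' marginal cost at Q' = 422.5: 37 + 0.01·422.5 = 41.225.
ΔQ = 945 − 422.5 = 522.5; wedge = 62.125 − 41.225 = 20.9.
DWL = ½ × 522.5 × 20.9 = €5460.125 thousand.

€5460.125 thousand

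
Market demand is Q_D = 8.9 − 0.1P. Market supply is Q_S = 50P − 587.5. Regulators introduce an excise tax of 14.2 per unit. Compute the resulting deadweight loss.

10.06

In inverse form: demand P = 89 − 10Q, supply P = 11.75 + 0.02Q.
Competitive equilibrium: 89 − 10Q = 11.75 + 0.02Q → Q* = 7.7096, P* = 11.9042.
With the tax, the buyer price exceeds the seller price by 14.2: (89 − 10Q) − (11.75 + 0.02Q) = 14.2 → Q' = 6.2924.
ΔQ = 7.7096 − 6.2924 = 1.4172; the wedge equals the tax, 14.2.
Deadweight loss = ½ × 1.4172 × 14.2 = 10.06.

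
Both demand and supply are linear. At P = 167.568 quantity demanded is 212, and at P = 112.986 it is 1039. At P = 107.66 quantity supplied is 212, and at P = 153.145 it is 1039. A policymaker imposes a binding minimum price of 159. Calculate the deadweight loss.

8072.89

Demand slope = (112.986 − 167.568)/(1039 − 212) = −0.066, so P = 181.56 − 0.066Q.
Supply slope = (153.145 − 107.66)/(1039 − 212) = 0.055, so P = 96 + 0.055Q.
Competitive equilibrium: 181.56 − 0.066Q = 96 + 0.055Q → Q* = 707.1074, P* = 134.8909.
At the floor P = 159, quantity demanded = (181.56 − 159)/0.066 = 341.8182.
Sellers' marginal cost at Q' = 341.8182: 96 + 0.055·341.8182 = 114.8.
ΔQ = 707.1074 − 341.8182 = 365.2892; wedge = 159 − 114.8 = 44.2.
The triangle = ½ × 365.2892 × 44.2 = 8072.89.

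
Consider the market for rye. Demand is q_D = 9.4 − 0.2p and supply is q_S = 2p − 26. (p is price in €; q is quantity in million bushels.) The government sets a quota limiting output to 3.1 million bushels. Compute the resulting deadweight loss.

€26.12 million

In inverse form: demand p = 47 − 5q, supply p = 13 + 0.5q.
Competitive equilibrium: 47 − 5q = 13 + 0.5q → q* = 6.1818, p* = 16.0909.
At q = 3.1: demand price = 47 − 5·3.1 = 31.5; supply price = 13 + 0.5·3.1 = 14.55.
Δq = 6.1818 − 3.1 = 3.0818; wedge = 31.5 − 14.55 = 16.95.
Deadweight loss = ½ × 3.0818 × 16.95 = €26.12 million.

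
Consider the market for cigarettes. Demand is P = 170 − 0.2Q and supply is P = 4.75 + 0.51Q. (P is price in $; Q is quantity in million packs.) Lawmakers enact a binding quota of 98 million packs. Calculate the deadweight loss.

$6445.60 million

Competitive equilibrium: 170 − 0.2Q = 4.75 + 0.51Q → Q* = 232.7465, P* = 123.4507.
At Q = 98: demand price = 170 − 0.2·98 = 150.4; supply price = 4.75 + 0.51·98 = 54.73.
ΔQ = 232.7465 − 98 = 134.7465; wedge = 150.4 − 54.73 = 95.67.
Deadweight loss = ½ × 134.7465 × 95.67 = $6445.60 million.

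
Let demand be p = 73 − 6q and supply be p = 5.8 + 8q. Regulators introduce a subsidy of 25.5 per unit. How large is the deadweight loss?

Competitive equilibrium: 73 − 6q = 5.8 + 8q → q* = 4.8, p* = 44.2.
The subsidy lowers effective supply by 25.5: p = 8q − 19.7.
New quantity: 73 − 6q = 8q − 19.7 → q' = 6.6214.
Overproduction Δq = 6.6214 − 4.8 = 1.8214; wedge = subsidy = 25.5.
The triangle = ½ × 1.8214 × 25.5 = 23.22.

23.22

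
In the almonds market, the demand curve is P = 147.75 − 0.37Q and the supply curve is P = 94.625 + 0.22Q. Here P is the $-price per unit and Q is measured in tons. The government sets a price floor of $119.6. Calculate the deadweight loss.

Competitive equilibrium: 147.75 − 0.37Q = 94.625 + 0.22Q → Q* = 90.0424, P* = 114.4343.
At the floor P = 119.6, quantity demanded = (147.75 − 119.6)/0.37 = 76.0811.
Sellers' marginal cost at Q' = 76.0811: 94.625 + 0.22·76.0811 = 111.3628.
ΔQ = 90.0424 − 76.0811 = 13.9613; wedge = 119.6 − 111.3628 = 8.2372.
DWL = ½ × 13.9613 × 8.2372 = $57.50.

$57.50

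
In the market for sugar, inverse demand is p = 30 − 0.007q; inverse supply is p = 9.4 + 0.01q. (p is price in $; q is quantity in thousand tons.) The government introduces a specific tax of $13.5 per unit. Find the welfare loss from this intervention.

Competitive equilibrium: 30 − 0.007q = 9.4 + 0.01q → q* = 1211.7647, p* = 21.5176.
With the tax, the buyer price exceeds the seller price by 13.5: (30 − 0.007q) − (9.4 + 0.01q) = 13.5 → q' = 417.6471.
Δq = 1211.7647 − 417.6471 = 794.1176; the wedge equals the tax, 13.5.
DWL = ½ × 794.1176 × 13.5 = $5360.29 thousand.

$5360.29 thousand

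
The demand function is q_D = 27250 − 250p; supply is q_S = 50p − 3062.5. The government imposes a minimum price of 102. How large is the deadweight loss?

In inverse form: demand p = 109 − 0.004q, supply p = 61.25 + 0.02q.
Competitive equilibrium: 109 − 0.004q = 61.25 + 0.02q → q* = 1989.5833, p* = 101.0417.
At the floor p = 102, quantity demanded = (109 − 102)/0.004 = 1750.
Sellers' marginal cost at q' = 1750: 61.25 + 0.02·1750 = 96.25.
Δq = 1989.5833 − 1750 = 239.5833; wedge = 102 − 96.25 = 5.75.
Welfare loss = ½ × 239.5833 × 5.75 = 688.80.

688.80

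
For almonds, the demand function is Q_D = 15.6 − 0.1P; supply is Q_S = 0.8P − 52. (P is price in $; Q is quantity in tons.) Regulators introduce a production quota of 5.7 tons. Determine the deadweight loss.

In inverse form: demand P = 156 − 10Q, supply P = 65 + 1.25Q.
Competitive equilibrium: 156 − 10Q = 65 + 1.25Q → Q* = 8.0889, P* = 75.1111.
At Q = 5.7: demand price = 156 − 10·5.7 = 99; supply price = 65 + 1.25·5.7 = 72.125.
ΔQ = 8.0889 − 5.7 = 2.3889; wedge = 99 − 72.125 = 26.875.
DWL = ½ × 2.3889 × 26.875 = $32.10.

$32.10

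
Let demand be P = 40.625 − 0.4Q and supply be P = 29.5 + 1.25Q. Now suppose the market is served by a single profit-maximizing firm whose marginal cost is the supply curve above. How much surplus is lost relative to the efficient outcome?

1.43

Competitive equilibrium: 40.625 − 0.4Q = 29.5 + 1.25Q → Q* = 6.7424, P* = 37.928.
Marginal revenue: MR = 40.625 − 0.8Q. Set MR = MC: 40.625 − 0.8Q = 29.5 + 1.25Q → Q_m = 5.4268.
Price P_m = 40.625 − 0.4·5.4268 = 38.4543; MC(Q_m) = 29.5 + 1.25·5.4268 = 36.2835.
Competitive Q* = 6.7424, so ΔQ = 1.3156; wedge = 38.4543 − 36.2835 = 2.1708.
The triangle = ½ × 1.3156 × 2.1708 = 1.43.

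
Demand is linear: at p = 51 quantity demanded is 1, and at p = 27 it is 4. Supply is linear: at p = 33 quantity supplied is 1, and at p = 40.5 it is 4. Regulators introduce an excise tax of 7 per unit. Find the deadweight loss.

2.33

Demand slope = (27 − 51)/(4 − 1) = −8, so p = 59 − 8q.
Supply slope = (40.5 − 33)/(4 − 1) = 2.5, so p = 30.5 + 2.5q.
Competitive equilibrium: 59 − 8q = 30.5 + 2.5q → q* = 2.7143, p* = 37.2857.
With the tax, the buyer price exceeds the seller price by 7: (59 − 8q) − (30.5 + 2.5q) = 7 → q' = 2.0476.
Δq = 2.7143 − 2.0476 = 0.6667; the wedge equals the tax, 7.
The triangle = ½ × 0.6667 × 7 = 2.33.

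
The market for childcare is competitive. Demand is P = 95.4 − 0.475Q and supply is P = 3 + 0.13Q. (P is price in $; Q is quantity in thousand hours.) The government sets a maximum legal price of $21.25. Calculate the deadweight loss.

$46.08 thousand

Competitive equilibrium: 95.4 − 0.475Q = 3 + 0.13Q → Q* = 152.7273, P* = 22.8545.
At the ceiling P = 21.25, quantity supplied = (21.25 − 3)/0.13 = 140.3846.
Willingness to pay at Q' = 140.3846: 95.4 − 0.475·140.3846 = 28.7173.
ΔQ = 152.7273 − 140.3846 = 12.3427; wedge = 28.7173 − 21.25 = 7.4673.
DWL = ½ × 12.3427 × 7.4673 = $46.08 thousand.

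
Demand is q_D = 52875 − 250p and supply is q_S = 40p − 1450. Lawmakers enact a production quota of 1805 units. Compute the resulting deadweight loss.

260442.05

In inverse form: demand p = 211.5 − 0.004q, supply p = 36.25 + 0.025q.
Competitive equilibrium: 211.5 − 0.004q = 36.25 + 0.025q → q* = 6043.1034, p* = 187.3276.
At q = 1805: demand price = 211.5 − 0.004·1805 = 204.28; supply price = 36.25 + 0.025·1805 = 81.375.
Δq = 6043.1034 − 1805 = 4238.1034; wedge = 204.28 − 81.375 = 122.905.
Deadweight loss = ½ × 4238.1034 × 122.905 = 260442.05.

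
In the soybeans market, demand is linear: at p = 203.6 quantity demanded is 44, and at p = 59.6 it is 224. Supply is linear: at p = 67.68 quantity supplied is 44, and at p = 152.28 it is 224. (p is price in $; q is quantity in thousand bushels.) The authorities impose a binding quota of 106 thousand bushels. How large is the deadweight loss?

$1287.23 thousand

Demand slope = (59.6 − 203.6)/(224 − 44) = −0.8, so p = 238.8 − 0.8q.
Supply slope = (152.28 − 67.68)/(224 − 44) = 0.47, so p = 47 + 0.47q.
Competitive equilibrium: 238.8 − 0.8q = 47 + 0.47q → q* = 151.02362, p* = 117.9811.
At q = 106: demand price = 238.8 − 0.8·106 = 154; supply price = 47 + 0.47·106 = 96.82.
Δq = 151.02362 − 106 = 45.02362; wedge = 154 − 96.82 = 57.18.
The triangle = ½ × 45.02362 × 57.18 = $1287.23 thousand.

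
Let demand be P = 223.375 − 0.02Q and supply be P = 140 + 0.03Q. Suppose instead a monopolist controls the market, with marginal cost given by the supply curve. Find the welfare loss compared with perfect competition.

Competitive equilibrium: 223.375 − 0.02Q = 140 + 0.03Q → Q* = 1667.5, P* = 190.025.
Marginal revenue: MR = 223.375 − 0.04Q. Set MR = MC: 223.375 − 0.04Q = 140 + 0.03Q → Q_m = 1191.07143.
Price P_m = 223.375 − 0.02·1191.07143 = 199.55357; MC(Q_m) = 140 + 0.03·1191.07143 = 175.73214.
Competitive Q* = 1667.5, so ΔQ = 476.42857; wedge = 199.55357 − 175.73214 = 23.82143.
Deadweight loss = ½ × 476.42857 × 23.82143 = 5674.60.

5674.60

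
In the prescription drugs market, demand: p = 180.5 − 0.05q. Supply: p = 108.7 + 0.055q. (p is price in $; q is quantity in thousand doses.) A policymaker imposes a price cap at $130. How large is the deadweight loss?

$4616.54 thousand

Competitive equilibrium: 180.5 − 0.05q = 108.7 + 0.055q → q* = 683.8095, p* = 146.3095.
At the ceiling p = 130, quantity supplied = (130 − 108.7)/0.055 = 387.2727.
Willingness to pay at q' = 387.2727: 180.5 − 0.05·387.2727 = 161.1364.
Δq = 683.8095 − 387.2727 = 296.5368; wedge = 161.1364 − 130 = 31.1364.
DWL = ½ × 296.5368 × 31.1364 = $4616.54 thousand.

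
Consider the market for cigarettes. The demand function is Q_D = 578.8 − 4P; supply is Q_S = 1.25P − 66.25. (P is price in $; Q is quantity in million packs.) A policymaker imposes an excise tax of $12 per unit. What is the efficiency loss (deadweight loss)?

In inverse form: demand P = 144.7 − 0.25Q, supply P = 53 + 0.8Q.
Competitive equilibrium: 144.7 − 0.25Q = 53 + 0.8Q → Q* = 87.3333, P* = 122.8667.
With the tax, the buyer price exceeds the seller price by 12: (144.7 − 0.25Q) − (53 + 0.8Q) = 12 → Q' = 75.9048.
ΔQ = 87.3333 − 75.9048 = 11.4285; the wedge equals the tax, 12.
Welfare loss = ½ × 11.4285 × 12 = $68.57 million.

$68.57 million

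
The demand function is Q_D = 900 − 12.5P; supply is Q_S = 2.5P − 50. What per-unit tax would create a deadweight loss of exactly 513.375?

In inverse form: demand P = 72 − 0.08Q, supply P = 20 + 0.4Q.
Competitive equilibrium: 72 − 0.08Q = 20 + 0.4Q → Q* = 108.3333, P* = 63.3333.
A tax t gives ΔQ = t/0.48 and wedge t, so DWL = t²/0.96.
t²/0.96 = 513.375 → t² = 492.84 → t = 22.2.

22.2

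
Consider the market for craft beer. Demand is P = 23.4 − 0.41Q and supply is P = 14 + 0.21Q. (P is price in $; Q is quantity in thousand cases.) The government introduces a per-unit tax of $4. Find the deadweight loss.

$12.90 thousand

Competitive equilibrium: 23.4 − 0.41Q = 14 + 0.21Q → Q* = 15.1613, P* = 17.1839.
With the tax, the buyer price exceeds the seller price by 4: (23.4 − 0.41Q) − (14 + 0.21Q) = 4 → Q' = 8.7097.
ΔQ = 15.1613 − 8.7097 = 6.4516; the wedge equals the tax, 4.
Welfare loss = ½ × 6.4516 × 4 = $12.90 thousand.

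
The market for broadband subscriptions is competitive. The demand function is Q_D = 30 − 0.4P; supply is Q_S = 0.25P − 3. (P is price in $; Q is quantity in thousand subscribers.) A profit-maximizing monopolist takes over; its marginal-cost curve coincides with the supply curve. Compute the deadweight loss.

$23.56 thousand

In inverse form: demand P = 75 − 2.5Q, supply P = 12 + 4Q.
Competitive equilibrium: 75 − 2.5Q = 12 + 4Q → Q* = 9.6923, P* = 50.7692.
Marginal revenue: MR = 75 − 5Q. Set MR = MC: 75 − 5Q = 12 + 4Q → Q_m = 7.
Price P_m = 75 − 2.5·7 = 57.5; MC(Q_m) = 12 + 4·7 = 40.
Competitive Q* = 9.6923, so ΔQ = 2.6923; wedge = 57.5 − 40 = 17.5.
Welfare loss = ½ × 2.6923 × 17.5 = $23.56 thousand.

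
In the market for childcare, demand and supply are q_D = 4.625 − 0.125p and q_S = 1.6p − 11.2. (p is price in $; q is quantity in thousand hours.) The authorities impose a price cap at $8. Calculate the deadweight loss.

$15.21 thousand

In inverse form: demand p = 37 − 8q, supply p = 7 + 0.625q.
Competitive equilibrium: 37 − 8q = 7 + 0.625q → q* = 3.4783, p* = 9.1739.
At the ceiling p = 8, quantity supplied = (8 − 7)/0.625 = 1.6.
Willingness to pay at q' = 1.6: 37 − 8·1.6 = 24.2.
Δq = 3.4783 − 1.6 = 1.8783; wedge = 24.2 − 8 = 16.2.
Welfare loss = ½ × 1.8783 × 16.2 = $15.21 thousand.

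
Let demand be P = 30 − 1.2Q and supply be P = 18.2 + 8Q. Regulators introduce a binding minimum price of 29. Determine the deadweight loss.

0.93

Competitive equilibrium: 30 − 1.2Q = 18.2 + 8Q → Q* = 1.2826, P* = 28.4609.
At the floor P = 29, quantity demanded = (30 − 29)/1.2 = 0.8333.
Sellers' marginal cost at Q' = 0.8333: 18.2 + 8·0.8333 = 24.8664.
ΔQ = 1.2826 − 0.8333 = 0.4493; wedge = 29 − 24.8664 = 4.1336.
DWL = ½ × 0.4493 × 4.1336 = 0.93.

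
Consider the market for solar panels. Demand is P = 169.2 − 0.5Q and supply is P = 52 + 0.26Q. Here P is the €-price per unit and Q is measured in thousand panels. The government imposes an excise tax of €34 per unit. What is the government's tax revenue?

€3722.11 thousand

Competitive equilibrium: 169.2 − 0.5Q = 52 + 0.26Q → Q* = 154.2105, P* = 92.0947.
With the tax, the buyer price exceeds the seller price by 34: (169.2 − 0.5Q) − (52 + 0.26Q) = 34 → Q' = 109.4737.
Tax revenue = 34 × 109.4737 = €3722.11 thousand.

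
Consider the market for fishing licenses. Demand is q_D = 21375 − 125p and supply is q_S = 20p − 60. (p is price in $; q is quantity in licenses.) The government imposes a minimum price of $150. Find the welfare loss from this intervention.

$2138.47

In inverse form: demand p = 171 − 0.008q, supply p = 3 + 0.05q.
Competitive equilibrium: 171 − 0.008q = 3 + 0.05q → q* = 2896.5517, p* = 147.8276.
At the floor p = 150, quantity demanded = (171 − 150)/0.008 = 2625.
Sellers' marginal cost at q' = 2625: 3 + 0.05·2625 = 134.25.
Δq = 2896.5517 − 2625 = 271.5517; wedge = 150 − 134.25 = 15.75.
The triangle = ½ × 271.5517 × 15.75 = $2138.47.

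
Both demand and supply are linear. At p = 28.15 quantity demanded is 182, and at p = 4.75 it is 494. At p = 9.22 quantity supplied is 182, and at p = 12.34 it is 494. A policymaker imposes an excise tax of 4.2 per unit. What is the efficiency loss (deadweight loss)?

Demand slope = (4.75 − 28.15)/(494 − 182) = −0.075, so p = 41.8 − 0.075q.
Supply slope = (12.34 − 9.22)/(494 − 182) = 0.01, so p = 7.4 + 0.01q.
Competitive equilibrium: 41.8 − 0.075q = 7.4 + 0.01q → q* = 404.7059, p* = 11.4471.
With the tax, the buyer price exceeds the seller price by 4.2: (41.8 − 0.075q) − (7.4 + 0.01q) = 4.2 → q' = 355.2941.
Δq = 404.7059 − 355.2941 = 49.4118; the wedge equals the tax, 4.2.
DWL = ½ × 49.4118 × 4.2 = 103.76.

103.76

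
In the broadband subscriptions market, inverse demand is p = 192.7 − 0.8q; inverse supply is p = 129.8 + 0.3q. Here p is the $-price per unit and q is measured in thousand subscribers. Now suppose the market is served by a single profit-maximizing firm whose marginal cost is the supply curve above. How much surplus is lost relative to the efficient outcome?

Competitive equilibrium: 192.7 − 0.8q = 129.8 + 0.3q → q* = 57.1818, p* = 146.9545.
Marginal revenue: MR = 192.7 − 1.6q. Set MR = MC: 192.7 − 1.6q = 129.8 + 0.3q → q_m = 33.1053.
Price p_m = 192.7 − 0.8·33.1053 = 166.2158; MC(q_m) = 129.8 + 0.3·33.1053 = 139.7316.
Competitive q* = 57.1818, so Δq = 24.0765; wedge = 166.2158 − 139.7316 = 26.4842.
Deadweight loss = ½ × 24.0765 × 26.4842 = $318.82 thousand.

$318.82 thousand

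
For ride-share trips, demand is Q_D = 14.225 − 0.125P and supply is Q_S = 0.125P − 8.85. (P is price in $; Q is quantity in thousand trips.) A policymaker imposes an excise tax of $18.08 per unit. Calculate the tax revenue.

$28.16 thousand

In inverse form: demand P = 113.8 − 8Q, supply P = 70.8 + 8Q.
Competitive equilibrium: 113.8 − 8Q = 70.8 + 8Q → Q* = 2.6875, P* = 92.3.
With the tax, the buyer price exceeds the seller price by 18.08: (113.8 − 8Q) − (70.8 + 8Q) = 18.08 → Q' = 1.5575.
Tax revenue = 18.08 × 1.5575 = $28.16 thousand.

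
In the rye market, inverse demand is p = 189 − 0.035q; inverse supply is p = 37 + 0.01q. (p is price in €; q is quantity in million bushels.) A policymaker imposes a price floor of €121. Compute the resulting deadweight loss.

Competitive equilibrium: 189 − 0.035q = 37 + 0.01q → q* = 3377.77778, p* = 70.77778.
At the floor p = 121, quantity demanded = (189 − 121)/0.035 = 1942.85714.
Sellers' marginal cost at q' = 1942.85714: 37 + 0.01·1942.85714 = 56.42857.
Δq = 3377.77778 − 1942.85714 = 1434.92064; wedge = 121 − 56.42857 = 64.57143.
DWL = ½ × 1434.92064 × 64.57143 = €46327.44 million.

€46327.44 million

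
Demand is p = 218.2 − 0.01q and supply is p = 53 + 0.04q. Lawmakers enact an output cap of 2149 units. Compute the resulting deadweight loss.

33350.625

Competitive equilibrium: 218.2 − 0.01q = 53 + 0.04q → q* = 3304, p* = 185.16.
At q = 2149: demand price = 218.2 − 0.01·2149 = 196.71; supply price = 53 + 0.04·2149 = 138.96.
Δq = 3304 − 2149 = 1155; wedge = 196.71 − 138.96 = 57.75.
The triangle = ½ × 1155 × 57.75 = 33350.625.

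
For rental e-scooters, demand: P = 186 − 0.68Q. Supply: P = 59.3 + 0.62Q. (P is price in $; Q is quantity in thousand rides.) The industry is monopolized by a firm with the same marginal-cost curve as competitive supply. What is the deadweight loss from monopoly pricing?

$728.23 thousand

Competitive equilibrium: 186 − 0.68Q = 59.3 + 0.62Q → Q* = 97.4615, P* = 119.7262.
Marginal revenue: MR = 186 − 1.36Q. Set MR = MC: 186 − 1.36Q = 59.3 + 0.62Q → Q_m = 63.9899.
Price P_m = 186 − 0.68·63.9899 = 142.4869; MC(Q_m) = 59.3 + 0.62·63.9899 = 98.9737.
Competitive Q* = 97.4615, so ΔQ = 33.4716; wedge = 142.4869 − 98.9737 = 43.5132.
Deadweight loss = ½ × 33.4716 × 43.5132 = $728.23 thousand.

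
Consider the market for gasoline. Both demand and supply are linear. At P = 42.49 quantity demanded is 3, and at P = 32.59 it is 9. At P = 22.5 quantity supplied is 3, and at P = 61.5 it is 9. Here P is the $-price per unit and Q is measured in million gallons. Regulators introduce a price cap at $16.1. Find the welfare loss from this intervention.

Demand slope = (32.59 − 42.49)/(9 − 3) = −1.65, so P = 47.44 − 1.65Q.
Supply slope = (61.5 − 22.5)/(9 − 3) = 6.5, so P = 3 + 6.5Q.
Competitive equilibrium: 47.44 − 1.65Q = 3 + 6.5Q → Q* = 5.4528, P* = 38.4429.
At the ceiling P = 16.1, quantity supplied = (16.1 − 3)/6.5 = 2.0154.
Willingness to pay at Q' = 2.0154: 47.44 − 1.65·2.0154 = 44.1146.
ΔQ = 5.4528 − 2.0154 = 3.4374; wedge = 44.1146 − 16.1 = 28.0146.
Welfare loss = ½ × 3.4374 × 28.0146 = $48.15 million.

$48.15 million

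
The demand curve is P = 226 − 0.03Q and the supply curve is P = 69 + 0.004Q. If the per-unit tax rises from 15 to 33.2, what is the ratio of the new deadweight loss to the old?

4.899

Competitive equilibrium: 226 − 0.03Q = 69 + 0.004Q → Q* = 4617.6471, P* = 87.4706.
For a per-unit tax t: ΔQ = t/0.034, so DWL = ½·t·(t/0.034) = t²/0.068.
At t = 15: DWL = 3308.824. At t = 33.2: DWL = 16209.412.
Ratio = (33.2/15)² = 4.899.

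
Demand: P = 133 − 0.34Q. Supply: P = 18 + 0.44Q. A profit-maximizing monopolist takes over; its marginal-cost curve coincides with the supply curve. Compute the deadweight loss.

Competitive equilibrium: 133 − 0.34Q = 18 + 0.44Q → Q* = 147.4359, P* = 82.87179.
Marginal revenue: MR = 133 − 0.68Q. Set MR = MC: 133 − 0.68Q = 18 + 0.44Q → Q_m = 102.67857.
Price P_m = 133 − 0.34·102.67857 = 98.08929; MC(Q_m) = 18 + 0.44·102.67857 = 63.17857.
Competitive Q* = 147.4359, so ΔQ = 44.75733; wedge = 98.08929 − 63.17857 = 34.91072.
Welfare loss = ½ × 44.75733 × 34.91072 = 781.26.

781.26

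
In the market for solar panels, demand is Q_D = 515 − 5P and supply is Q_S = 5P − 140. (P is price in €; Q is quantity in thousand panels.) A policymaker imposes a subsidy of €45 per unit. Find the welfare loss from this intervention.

€2531.25 thousand

In inverse form: demand P = 103 − 0.2Q, supply P = 28 + 0.2Q.
Competitive equilibrium: 103 − 0.2Q = 28 + 0.2Q → Q* = 187.5, P* = 65.5.
The subsidy lowers effective supply by 45: P = 0.2Q − 17.
New quantity: 103 − 0.2Q = 0.2Q − 17 → Q' = 300.
Overproduction ΔQ = 300 − 187.5 = 112.5; wedge = subsidy = 45.
Welfare loss = ½ × 112.5 × 45 = €2531.25 thousand.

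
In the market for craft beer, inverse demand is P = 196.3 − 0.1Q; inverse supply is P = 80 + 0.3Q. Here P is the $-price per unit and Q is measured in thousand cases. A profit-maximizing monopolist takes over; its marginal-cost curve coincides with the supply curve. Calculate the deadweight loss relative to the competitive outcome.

Competitive equilibrium: 196.3 − 0.1Q = 80 + 0.3Q → Q* = 290.75, P* = 167.225.
Marginal revenue: MR = 196.3 − 0.2Q. Set MR = MC: 196.3 − 0.2Q = 80 + 0.3Q → Q_m = 232.6.
Price P_m = 196.3 − 0.1·232.6 = 173.04; MC(Q_m) = 80 + 0.3·232.6 = 149.78.
Competitive Q* = 290.75, so ΔQ = 58.15; wedge = 173.04 − 149.78 = 23.26.
Deadweight loss = ½ × 58.15 × 23.26 = $676.28 thousand.

$676.28 thousand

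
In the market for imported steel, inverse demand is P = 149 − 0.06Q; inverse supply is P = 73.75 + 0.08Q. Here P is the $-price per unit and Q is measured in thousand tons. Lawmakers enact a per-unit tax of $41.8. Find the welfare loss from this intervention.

$6240.14 thousand

Competitive equilibrium: 149 − 0.06Q = 73.75 + 0.08Q → Q* = 537.5, P* = 116.75.
With the tax, the buyer price exceeds the seller price by 41.8: (149 − 0.06Q) − (73.75 + 0.08Q) = 41.8 → Q' = 238.9286.
ΔQ = 537.5 − 238.9286 = 298.5714; the wedge equals the tax, 41.8.
DWL = ½ × 298.5714 × 41.8 = $6240.14 thousand.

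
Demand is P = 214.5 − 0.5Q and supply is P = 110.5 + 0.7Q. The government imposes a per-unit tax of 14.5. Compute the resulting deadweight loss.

Competitive equilibrium: 214.5 − 0.5Q = 110.5 + 0.7Q → Q* = 86.6667, P* = 171.1667.
With the tax, the buyer price exceeds the seller price by 14.5: (214.5 − 0.5Q) − (110.5 + 0.7Q) = 14.5 → Q' = 74.5833.
ΔQ = 86.6667 − 74.5833 = 12.0834; the wedge equals the tax, 14.5.
Deadweight loss = ½ × 12.0834 × 14.5 = 87.60.

87.60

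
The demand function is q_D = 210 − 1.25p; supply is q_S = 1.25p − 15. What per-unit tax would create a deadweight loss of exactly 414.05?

36.4

In inverse form: demand p = 168 − 0.8q, supply p = 12 + 0.8q.
Competitive equilibrium: 168 − 0.8q = 12 + 0.8q → q* = 97.5, p* = 90.
A tax t gives Δq = t/1.6 and wedge t, so DWL = t²/3.2.
t²/3.2 = 414.05 → t² = 1324.96 → t = 36.4.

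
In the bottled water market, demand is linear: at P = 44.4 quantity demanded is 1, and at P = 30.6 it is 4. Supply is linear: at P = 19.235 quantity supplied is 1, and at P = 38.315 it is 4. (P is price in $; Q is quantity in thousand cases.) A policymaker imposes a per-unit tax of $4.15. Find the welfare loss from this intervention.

Demand slope = (30.6 − 44.4)/(4 − 1) = −4.6, so P = 49 − 4.6Q.
Supply slope = (38.315 − 19.235)/(4 − 1) = 6.36, so P = 12.875 + 6.36Q.
Competitive equilibrium: 49 − 4.6Q = 12.875 + 6.36Q → Q* = 3.2961, P* = 33.838.
With the tax, the buyer price exceeds the seller price by 4.15: (49 − 4.6Q) − (12.875 + 6.36Q) = 4.15 → Q' = 2.9174.
ΔQ = 3.2961 − 2.9174 = 0.3787; the wedge equals the tax, 4.15.
Welfare loss = ½ × 0.3787 × 4.15 = $0.79 thousand.

$0.79 thousand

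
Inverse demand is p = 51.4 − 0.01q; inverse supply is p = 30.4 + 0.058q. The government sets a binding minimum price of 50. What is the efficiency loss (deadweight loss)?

969.05

Competitive equilibrium: 51.4 − 0.01q = 30.4 + 0.058q → q* = 308.8235, p* = 48.3118.
At the floor p = 50, quantity demanded = (51.4 − 50)/0.01 = 140.
Sellers' marginal cost at q' = 140: 30.4 + 0.058·140 = 38.52.
Δq = 308.8235 − 140 = 168.8235; wedge = 50 − 38.52 = 11.48.
The triangle = ½ × 168.8235 × 11.48 = 969.05.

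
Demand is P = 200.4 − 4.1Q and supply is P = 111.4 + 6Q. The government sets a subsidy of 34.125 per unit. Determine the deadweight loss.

57.65

Competitive equilibrium: 200.4 − 4.1Q = 111.4 + 6Q → Q* = 8.8119, P* = 164.2713.
The subsidy lowers effective supply by 34.125: P = 77.275 + 6Q.
New quantity: 200.4 − 4.1Q = 77.275 + 6Q → Q' = 12.1906.
Overproduction ΔQ = 12.1906 − 8.8119 = 3.3787; wedge = subsidy = 34.125.
Welfare loss = ½ × 3.3787 × 34.125 = 57.65.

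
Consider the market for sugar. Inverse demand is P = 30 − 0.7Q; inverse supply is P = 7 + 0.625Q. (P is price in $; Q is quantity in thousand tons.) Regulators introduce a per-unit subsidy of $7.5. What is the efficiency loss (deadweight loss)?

Competitive equilibrium: 30 − 0.7Q = 7 + 0.625Q → Q* = 17.3585, P* = 17.8491.
The subsidy lowers effective supply by 7.5: P = 0.625Q − 0.5.
New quantity: 30 − 0.7Q = 0.625Q − 0.5 → Q' = 23.0189.
Overproduction ΔQ = 23.0189 − 17.3585 = 5.6604; wedge = subsidy = 7.5.
Welfare loss = ½ × 5.6604 × 7.5 = $21.23 thousand.

$21.23 thousand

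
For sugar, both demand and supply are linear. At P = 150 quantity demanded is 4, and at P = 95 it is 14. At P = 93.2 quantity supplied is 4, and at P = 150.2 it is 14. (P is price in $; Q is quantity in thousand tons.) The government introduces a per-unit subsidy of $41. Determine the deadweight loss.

$75.04 thousand

Demand slope = (95 − 150)/(14 − 4) = −5.5, so P = 172 − 5.5Q.
Supply slope = (150.2 − 93.2)/(14 − 4) = 5.7, so P = 70.4 + 5.7Q.
Competitive equilibrium: 172 − 5.5Q = 70.4 + 5.7Q → Q* = 9.0714, P* = 122.1071.
The subsidy lowers effective supply by 41: P = 29.4 + 5.7Q.
New quantity: 172 − 5.5Q = 29.4 + 5.7Q → Q' = 12.7321.
Overproduction ΔQ = 12.7321 − 9.0714 = 3.6607; wedge = subsidy = 41.
The triangle = ½ × 3.6607 × 41 = $75.04 thousand.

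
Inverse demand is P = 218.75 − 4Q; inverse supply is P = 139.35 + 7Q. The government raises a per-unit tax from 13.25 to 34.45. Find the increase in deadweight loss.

45.97

Competitive equilibrium: 218.75 − 4Q = 139.35 + 7Q → Q* = 7.2182, P* = 189.8773.
For a per-unit tax t: ΔQ = t/11, so DWL = ½·t·(t/11) = t²/22.
At t = 13.25: DWL = 7.98. At t = 34.45: DWL = 53.946.
Increase = 53.946 − 7.98 = 45.97.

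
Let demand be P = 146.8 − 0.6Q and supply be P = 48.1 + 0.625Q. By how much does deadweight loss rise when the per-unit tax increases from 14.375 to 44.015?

706.40

Competitive equilibrium: 146.8 − 0.6Q = 48.1 + 0.625Q → Q* = 80.5714, P* = 98.4571.
For a per-unit tax t: ΔQ = t/1.225, so DWL = ½·t·(t/1.225) = t²/2.45.
At t = 14.375: DWL = 84.343. At t = 44.015: DWL = 790.743.
Increase = 790.743 − 84.343 = 706.40.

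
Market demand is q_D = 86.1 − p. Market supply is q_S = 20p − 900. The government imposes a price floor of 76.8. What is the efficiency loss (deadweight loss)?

467.56

In inverse form: demand p = 86.1 − q, supply p = 45 + 0.05q.
Competitive equilibrium: 86.1 − q = 45 + 0.05q → q* = 39.1429, p* = 46.9571.
At the floor p = 76.8, quantity demanded = (86.1 − 76.8)/1 = 9.3.
Sellers' marginal cost at q' = 9.3: 45 + 0.05·9.3 = 45.465.
Δq = 39.1429 − 9.3 = 29.8429; wedge = 76.8 − 45.465 = 31.335.
Deadweight loss = ½ × 29.8429 × 31.335 = 467.56.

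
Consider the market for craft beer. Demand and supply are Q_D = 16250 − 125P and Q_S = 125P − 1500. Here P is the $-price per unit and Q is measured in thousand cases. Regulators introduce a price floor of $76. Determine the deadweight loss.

$3125 thousand

In inverse form: demand P = 130 − 0.008Q, supply P = 12 + 0.008Q.
Competitive equilibrium: 130 − 0.008Q = 12 + 0.008Q → Q* = 7375, P* = 71.
At the floor P = 76, quantity demanded = (130 − 76)/0.008 = 6750.
Sellers' marginal cost at Q' = 6750: 12 + 0.008·6750 = 66.
ΔQ = 7375 − 6750 = 625; wedge = 76 − 66 = 10.
DWL = ½ × 625 × 10 = $3125 thousand.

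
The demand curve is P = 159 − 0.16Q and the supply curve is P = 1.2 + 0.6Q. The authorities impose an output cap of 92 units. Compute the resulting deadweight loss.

Competitive equilibrium: 159 − 0.16Q = 1.2 + 0.6Q → Q* = 207.6316, P* = 125.7789.
At Q = 92: demand price = 159 − 0.16·92 = 144.28; supply price = 1.2 + 0.6·92 = 56.4.
ΔQ = 207.6316 − 92 = 115.6316; wedge = 144.28 − 56.4 = 87.88.
Deadweight loss = ½ × 115.6316 × 87.88 = 5080.85.

5080.85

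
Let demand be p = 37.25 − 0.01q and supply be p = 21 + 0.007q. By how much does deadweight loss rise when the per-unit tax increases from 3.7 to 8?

1479.71

Competitive equilibrium: 37.25 − 0.01q = 21 + 0.007q → q* = 955.8824, p* = 27.6912.
For a per-unit tax t: Δq = t/0.017, so DWL = ½·t·(t/0.017) = t²/0.034.
At t = 3.7: DWL = 402.647. At t = 8: DWL = 1882.353.
Increase = 1882.353 − 402.647 = 1479.71.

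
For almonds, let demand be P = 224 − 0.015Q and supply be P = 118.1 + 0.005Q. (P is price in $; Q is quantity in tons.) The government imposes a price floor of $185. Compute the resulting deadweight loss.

$72630.25

Competitive equilibrium: 224 − 0.015Q = 118.1 + 0.005Q → Q* = 5295, P* = 144.575.
At the floor P = 185, quantity demanded = (224 − 185)/0.015 = 2600.
Sellers' marginal cost at Q' = 2600: 118.1 + 0.005·2600 = 131.1.
ΔQ = 5295 − 2600 = 2695; wedge = 185 − 131.1 = 53.9.
The triangle = ½ × 2695 × 53.9 = $72630.25.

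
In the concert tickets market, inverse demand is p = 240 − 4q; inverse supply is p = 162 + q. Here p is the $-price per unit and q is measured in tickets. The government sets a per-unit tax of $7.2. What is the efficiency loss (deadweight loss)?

Competitive equilibrium: 240 − 4q = 162 + q → q* = 15.6, p* = 177.6.
With the tax, the buyer price exceeds the seller price by 7.2: (240 − 4q) − (162 + q) = 7.2 → q' = 14.16.
Δq = 15.6 − 14.16 = 1.44; the wedge equals the tax, 7.2.
The triangle = ½ × 1.44 × 7.2 = $5.184.

$5.184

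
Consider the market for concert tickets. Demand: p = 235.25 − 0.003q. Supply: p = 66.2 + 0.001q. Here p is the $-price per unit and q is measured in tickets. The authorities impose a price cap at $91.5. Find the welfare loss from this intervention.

$575452.81

Competitive equilibrium: 235.25 − 0.003q = 66.2 + 0.001q → q* = 42262.5, p* = 108.4625.
At the ceiling p = 91.5, quantity supplied = (91.5 − 66.2)/0.001 = 25300.
Willingness to pay at q' = 25300: 235.25 − 0.003·25300 = 159.35.
Δq = 42262.5 − 25300 = 16962.5; wedge = 159.35 − 91.5 = 67.85.
Welfare loss = ½ × 16962.5 × 67.85 = $575452.81.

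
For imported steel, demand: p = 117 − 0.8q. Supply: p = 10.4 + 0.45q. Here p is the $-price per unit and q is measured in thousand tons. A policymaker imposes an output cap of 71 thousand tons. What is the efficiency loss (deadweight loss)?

$127.449 thousand

Competitive equilibrium: 117 − 0.8q = 10.4 + 0.45q → q* = 85.28, p* = 48.776.
At q = 71: demand price = 117 − 0.8·71 = 60.2; supply price = 10.4 + 0.45·71 = 42.35.
Δq = 85.28 − 71 = 14.28; wedge = 60.2 − 42.35 = 17.85.
Welfare loss = ½ × 14.28 × 17.85 = $127.449 thousand.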